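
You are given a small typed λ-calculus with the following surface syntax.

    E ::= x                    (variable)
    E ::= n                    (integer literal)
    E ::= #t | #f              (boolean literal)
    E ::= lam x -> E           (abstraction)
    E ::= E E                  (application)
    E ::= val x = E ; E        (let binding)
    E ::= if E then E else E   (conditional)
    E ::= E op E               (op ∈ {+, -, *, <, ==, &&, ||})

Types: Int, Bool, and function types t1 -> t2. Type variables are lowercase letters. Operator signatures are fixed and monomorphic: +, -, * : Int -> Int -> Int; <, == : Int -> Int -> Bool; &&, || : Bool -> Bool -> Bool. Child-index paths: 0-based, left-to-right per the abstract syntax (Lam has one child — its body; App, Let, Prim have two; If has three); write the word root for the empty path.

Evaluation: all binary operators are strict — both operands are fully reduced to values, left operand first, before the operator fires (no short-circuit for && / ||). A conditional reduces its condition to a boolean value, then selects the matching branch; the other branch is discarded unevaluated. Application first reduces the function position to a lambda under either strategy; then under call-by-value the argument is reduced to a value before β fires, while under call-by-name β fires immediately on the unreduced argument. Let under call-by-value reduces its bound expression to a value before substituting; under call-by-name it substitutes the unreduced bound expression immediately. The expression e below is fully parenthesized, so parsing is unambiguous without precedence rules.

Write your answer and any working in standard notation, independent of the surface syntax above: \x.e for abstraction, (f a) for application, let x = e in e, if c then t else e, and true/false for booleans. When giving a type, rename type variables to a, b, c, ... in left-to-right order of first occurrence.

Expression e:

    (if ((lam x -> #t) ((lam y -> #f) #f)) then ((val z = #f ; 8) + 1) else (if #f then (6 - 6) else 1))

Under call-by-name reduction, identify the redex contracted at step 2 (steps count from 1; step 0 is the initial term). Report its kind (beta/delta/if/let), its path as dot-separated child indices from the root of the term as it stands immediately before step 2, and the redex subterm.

Answer: if at root : (if true then ((let z = false in 8) + 1) else (if false then (6 - 6) else 1))

Working:
step 0: (if ((\x.true) ((\y.false) false)) then ((let z = false in 8) + 1) else (if false then (6 - 6) else 1))
step 1: [beta@0] (if true then ((let z = false in 8) + 1) else (if false then (6 - 6) else 1))
step 2: [if@root] ((let z = false in 8) + 1)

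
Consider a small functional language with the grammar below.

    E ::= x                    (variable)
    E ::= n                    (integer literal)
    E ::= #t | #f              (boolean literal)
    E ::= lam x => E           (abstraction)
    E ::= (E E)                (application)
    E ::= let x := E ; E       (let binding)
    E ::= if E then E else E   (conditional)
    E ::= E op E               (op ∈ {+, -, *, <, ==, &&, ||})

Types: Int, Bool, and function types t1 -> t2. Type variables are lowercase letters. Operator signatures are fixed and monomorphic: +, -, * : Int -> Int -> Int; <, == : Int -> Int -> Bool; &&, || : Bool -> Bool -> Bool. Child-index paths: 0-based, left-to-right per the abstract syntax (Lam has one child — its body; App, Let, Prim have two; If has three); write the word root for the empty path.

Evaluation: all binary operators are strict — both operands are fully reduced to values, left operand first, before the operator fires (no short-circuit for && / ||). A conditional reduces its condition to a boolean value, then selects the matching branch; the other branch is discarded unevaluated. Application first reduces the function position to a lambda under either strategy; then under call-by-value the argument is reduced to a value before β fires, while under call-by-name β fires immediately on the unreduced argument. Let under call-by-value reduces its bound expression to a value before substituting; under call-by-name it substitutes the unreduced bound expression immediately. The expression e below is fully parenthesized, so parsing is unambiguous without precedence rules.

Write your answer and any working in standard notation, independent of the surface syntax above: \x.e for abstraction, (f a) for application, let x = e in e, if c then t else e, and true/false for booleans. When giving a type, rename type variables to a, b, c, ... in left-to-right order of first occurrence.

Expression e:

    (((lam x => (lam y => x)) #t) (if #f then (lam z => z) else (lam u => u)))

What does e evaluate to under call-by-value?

Trace:
step 0: (((\x.(\y.x)) true) (if false then (\z.z) else (\u.u)))
step 1: [beta@0] ((\y.true) (if false then (\z.z) else (\u.u)))
step 2: [if@1] ((\y.true) (\u.u))
step 3: [beta@root] true

Answer: true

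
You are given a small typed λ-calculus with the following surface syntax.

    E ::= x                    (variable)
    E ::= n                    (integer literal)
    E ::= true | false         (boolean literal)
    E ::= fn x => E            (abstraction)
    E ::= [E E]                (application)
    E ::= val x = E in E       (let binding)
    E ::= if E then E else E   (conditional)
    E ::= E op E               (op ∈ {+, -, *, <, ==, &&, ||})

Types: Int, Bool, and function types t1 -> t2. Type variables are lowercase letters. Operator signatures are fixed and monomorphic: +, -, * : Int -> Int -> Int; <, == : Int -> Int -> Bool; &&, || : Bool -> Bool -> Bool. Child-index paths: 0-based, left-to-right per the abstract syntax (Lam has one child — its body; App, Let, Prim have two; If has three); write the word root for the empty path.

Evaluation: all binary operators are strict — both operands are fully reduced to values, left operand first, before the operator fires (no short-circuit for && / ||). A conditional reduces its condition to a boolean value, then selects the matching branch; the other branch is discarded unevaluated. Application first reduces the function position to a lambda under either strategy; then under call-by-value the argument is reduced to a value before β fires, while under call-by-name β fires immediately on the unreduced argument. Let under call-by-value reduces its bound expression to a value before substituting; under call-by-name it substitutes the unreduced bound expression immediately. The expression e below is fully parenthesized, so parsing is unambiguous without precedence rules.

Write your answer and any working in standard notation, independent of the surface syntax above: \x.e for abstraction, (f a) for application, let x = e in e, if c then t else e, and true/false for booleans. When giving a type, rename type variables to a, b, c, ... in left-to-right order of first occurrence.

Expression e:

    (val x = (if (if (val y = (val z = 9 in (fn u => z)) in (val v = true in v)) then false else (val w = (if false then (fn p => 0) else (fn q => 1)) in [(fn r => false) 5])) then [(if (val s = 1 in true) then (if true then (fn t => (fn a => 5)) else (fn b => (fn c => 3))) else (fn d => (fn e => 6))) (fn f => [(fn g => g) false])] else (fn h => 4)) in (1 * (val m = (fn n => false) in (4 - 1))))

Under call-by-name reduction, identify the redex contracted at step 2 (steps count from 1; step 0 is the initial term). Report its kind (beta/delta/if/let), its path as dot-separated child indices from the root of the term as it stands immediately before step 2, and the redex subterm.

Answer: let at 1 : (let m = (\n.false) in (4 - 1))

Derivation:
step 0: (let x = (if (if (let y = (let z = 9 in (\u.z)) in (let v = true in v)) then false else (let w = (if false then (\p.0) else (\q.1)) in ((\r.false) 5))) then ((if (let s = 1 in true) then (if true then (\t.(\a.5)) else (\b.(\c.3))) else (\d.(\e.6))) (\f.((\g.g) false))) else (\h.4)) in (1 * (let m = (\n.false) in (4 - 1))))
step 1: [let@root] (1 * (let m = (\n.false) in (4 - 1)))
step 2: [let@1] (1 * (4 - 1))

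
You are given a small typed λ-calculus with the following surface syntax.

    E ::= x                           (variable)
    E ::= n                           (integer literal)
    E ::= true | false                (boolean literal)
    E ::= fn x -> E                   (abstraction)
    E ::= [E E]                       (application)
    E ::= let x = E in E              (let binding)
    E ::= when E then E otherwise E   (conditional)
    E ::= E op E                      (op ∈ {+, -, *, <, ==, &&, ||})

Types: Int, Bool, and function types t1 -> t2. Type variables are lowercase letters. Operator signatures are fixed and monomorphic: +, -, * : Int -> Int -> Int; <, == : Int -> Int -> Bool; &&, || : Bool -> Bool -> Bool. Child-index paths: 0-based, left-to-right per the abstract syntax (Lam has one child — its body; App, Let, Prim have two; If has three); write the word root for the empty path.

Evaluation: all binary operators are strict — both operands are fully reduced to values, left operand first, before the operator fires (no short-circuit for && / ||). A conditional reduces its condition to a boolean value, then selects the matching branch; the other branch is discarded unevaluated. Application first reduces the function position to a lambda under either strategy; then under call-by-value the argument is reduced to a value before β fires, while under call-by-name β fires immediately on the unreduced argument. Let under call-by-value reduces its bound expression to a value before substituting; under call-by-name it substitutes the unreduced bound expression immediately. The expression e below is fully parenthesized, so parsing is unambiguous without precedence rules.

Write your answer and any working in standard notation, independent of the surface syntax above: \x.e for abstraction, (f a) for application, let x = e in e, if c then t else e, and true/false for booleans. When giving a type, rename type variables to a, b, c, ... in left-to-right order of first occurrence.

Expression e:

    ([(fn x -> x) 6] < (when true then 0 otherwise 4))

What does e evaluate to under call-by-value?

Derivation:
step 0: (((\x.x) 6) < (if true then 0 else 4))
step 1: [beta@0] (6 < (if true then 0 else 4))
step 2: [if@1] (6 < 0)
step 3: [delta@root] false

Answer: false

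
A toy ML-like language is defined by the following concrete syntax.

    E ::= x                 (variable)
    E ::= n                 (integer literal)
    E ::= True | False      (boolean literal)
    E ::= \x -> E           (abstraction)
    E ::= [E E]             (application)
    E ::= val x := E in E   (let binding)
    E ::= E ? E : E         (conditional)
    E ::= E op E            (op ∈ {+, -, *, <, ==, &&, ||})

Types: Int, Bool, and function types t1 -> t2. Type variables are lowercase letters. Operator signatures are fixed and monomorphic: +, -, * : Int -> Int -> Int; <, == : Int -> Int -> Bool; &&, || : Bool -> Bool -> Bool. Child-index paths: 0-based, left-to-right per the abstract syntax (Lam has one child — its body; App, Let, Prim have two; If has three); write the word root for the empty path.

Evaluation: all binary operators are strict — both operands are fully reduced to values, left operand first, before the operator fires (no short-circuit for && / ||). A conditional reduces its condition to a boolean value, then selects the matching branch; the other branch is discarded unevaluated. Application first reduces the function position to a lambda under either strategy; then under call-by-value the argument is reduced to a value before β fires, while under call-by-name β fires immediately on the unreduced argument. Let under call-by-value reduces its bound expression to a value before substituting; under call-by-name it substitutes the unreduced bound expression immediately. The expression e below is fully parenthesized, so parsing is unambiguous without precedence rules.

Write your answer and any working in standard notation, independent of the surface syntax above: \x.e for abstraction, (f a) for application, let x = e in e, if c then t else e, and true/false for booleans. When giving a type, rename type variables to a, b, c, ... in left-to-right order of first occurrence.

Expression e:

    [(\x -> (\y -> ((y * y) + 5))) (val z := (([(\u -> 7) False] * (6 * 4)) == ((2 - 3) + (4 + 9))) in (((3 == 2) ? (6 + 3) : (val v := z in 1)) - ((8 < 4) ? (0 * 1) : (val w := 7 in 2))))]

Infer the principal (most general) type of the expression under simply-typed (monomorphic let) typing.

Derivation:
y : b
  unify b ~ Int
y : Int
  unify Int ~ Int
  unify Int ~ Int
  unify Int ~ Int
\y._ : Int -> Int
\x._ : a -> Int -> Int
\u._ : c -> Int
  unify c -> Int ~ Bool -> d
  unify c ~ Bool
  unify Int ~ d
_ _ : Int
  unify Int ~ Int
  unify Int ~ Int
  unify Int ~ Int
  unify Int ~ Int
  unify Int ~ Int
  unify Int ~ Int
  unify Int ~ Int
  unify Int ~ Int
  unify Int ~ Int
  unify Int ~ Int
  unify Int ~ Int
  unify Int ~ Int
let z : Bool
  unify Int ~ Int
  unify Int ~ Int
  unify Bool ~ Bool
  unify Int ~ Int
  unify Int ~ Int
z : Bool
let v : Bool
  unify Int ~ Int
  unify Int ~ Int
  unify Int ~ Int
  unify Int ~ Int
  unify Bool ~ Bool
  unify Int ~ Int
  unify Int ~ Int
let w : Int
  unify Int ~ Int
  unify Int ~ Int
  unify a -> Int -> Int ~ Int -> e
  unify a ~ Int
  unify Int -> Int ~ e
_ _ : Int -> Int

Answer: Int -> Int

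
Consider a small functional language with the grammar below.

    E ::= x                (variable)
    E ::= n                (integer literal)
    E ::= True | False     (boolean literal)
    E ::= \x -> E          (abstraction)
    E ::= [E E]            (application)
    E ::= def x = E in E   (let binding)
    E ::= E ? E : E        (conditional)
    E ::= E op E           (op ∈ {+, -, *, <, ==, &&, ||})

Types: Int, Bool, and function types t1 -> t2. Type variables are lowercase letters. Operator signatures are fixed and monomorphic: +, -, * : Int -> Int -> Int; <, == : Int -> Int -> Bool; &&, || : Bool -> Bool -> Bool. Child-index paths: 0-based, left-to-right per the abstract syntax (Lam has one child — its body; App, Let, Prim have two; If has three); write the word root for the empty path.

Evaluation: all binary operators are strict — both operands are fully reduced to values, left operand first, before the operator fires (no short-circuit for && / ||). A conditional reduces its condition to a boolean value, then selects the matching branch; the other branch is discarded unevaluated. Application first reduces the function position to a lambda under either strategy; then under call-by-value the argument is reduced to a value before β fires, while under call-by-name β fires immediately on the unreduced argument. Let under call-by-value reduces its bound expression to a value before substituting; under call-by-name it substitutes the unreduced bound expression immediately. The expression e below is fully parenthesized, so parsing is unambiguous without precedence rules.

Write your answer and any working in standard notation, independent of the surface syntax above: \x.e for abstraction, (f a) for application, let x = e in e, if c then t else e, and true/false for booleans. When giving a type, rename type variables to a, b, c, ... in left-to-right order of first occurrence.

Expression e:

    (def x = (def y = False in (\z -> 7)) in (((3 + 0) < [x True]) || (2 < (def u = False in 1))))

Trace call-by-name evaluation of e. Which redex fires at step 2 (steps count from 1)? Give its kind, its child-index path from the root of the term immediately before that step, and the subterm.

Answer: delta at 0.0 : (3 + 0)

Trace:
step 0: (let x = (let y = false in (\z.7)) in (((3 + 0) < (x true)) || (2 < (let u = false in 1))))
step 1: [let@root] (((3 + 0) < ((let y = false in (\z.7)) true)) || (2 < (let u = false in 1)))
step 2: [delta@0.0] ((3 < ((let y = false in (\z.7)) true)) || (2 < (let u = false in 1)))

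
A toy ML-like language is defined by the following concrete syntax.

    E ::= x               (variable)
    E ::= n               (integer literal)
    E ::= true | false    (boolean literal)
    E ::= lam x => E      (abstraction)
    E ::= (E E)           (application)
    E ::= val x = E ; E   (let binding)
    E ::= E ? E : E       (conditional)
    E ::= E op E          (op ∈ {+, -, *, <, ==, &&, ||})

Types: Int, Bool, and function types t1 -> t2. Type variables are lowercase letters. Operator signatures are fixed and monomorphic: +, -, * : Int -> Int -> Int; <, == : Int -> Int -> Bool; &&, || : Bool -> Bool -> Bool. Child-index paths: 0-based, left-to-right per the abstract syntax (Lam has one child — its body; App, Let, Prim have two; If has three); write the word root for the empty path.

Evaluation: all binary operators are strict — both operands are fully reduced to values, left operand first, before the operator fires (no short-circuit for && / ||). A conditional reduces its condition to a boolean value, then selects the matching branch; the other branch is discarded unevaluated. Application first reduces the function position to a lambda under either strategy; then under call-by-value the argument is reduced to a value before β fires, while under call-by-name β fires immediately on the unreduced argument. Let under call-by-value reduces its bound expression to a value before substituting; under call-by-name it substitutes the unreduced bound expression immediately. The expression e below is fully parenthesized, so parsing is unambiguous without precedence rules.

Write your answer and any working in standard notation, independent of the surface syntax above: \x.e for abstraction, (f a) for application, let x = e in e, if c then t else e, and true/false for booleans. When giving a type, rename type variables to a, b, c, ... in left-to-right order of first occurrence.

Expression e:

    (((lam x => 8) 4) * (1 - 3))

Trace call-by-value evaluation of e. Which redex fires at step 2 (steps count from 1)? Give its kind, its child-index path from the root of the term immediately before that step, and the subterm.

Answer: delta at 1 : (1 - 3)

Working:
step 0: (((\x.8) 4) * (1 - 3))
step 1: [beta@0] (8 * (1 - 3))
step 2: [delta@1] (8 * -2)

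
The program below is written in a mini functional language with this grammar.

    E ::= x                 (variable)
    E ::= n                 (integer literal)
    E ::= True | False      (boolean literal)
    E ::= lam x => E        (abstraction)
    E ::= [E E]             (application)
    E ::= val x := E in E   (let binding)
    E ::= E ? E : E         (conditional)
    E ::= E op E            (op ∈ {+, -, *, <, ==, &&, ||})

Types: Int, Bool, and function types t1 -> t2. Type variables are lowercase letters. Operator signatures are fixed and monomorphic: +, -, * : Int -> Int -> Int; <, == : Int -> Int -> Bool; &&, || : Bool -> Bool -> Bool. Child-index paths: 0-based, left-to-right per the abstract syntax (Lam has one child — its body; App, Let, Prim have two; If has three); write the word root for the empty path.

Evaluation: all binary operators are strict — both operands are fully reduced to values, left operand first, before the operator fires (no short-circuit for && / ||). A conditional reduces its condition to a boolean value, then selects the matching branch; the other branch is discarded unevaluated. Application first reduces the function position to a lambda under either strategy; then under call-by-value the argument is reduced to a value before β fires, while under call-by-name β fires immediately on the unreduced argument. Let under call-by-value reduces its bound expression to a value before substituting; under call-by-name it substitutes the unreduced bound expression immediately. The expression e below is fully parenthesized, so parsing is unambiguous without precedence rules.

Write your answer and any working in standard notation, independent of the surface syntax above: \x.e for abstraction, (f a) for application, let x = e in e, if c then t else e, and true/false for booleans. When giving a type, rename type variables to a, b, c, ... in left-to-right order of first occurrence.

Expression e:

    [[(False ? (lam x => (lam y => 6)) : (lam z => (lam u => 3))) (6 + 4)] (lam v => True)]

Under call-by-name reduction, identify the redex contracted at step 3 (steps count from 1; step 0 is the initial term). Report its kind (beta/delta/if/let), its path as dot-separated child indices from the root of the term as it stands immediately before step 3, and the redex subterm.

Answer: beta at root : ((\u.3) (\v.true))

Trace:
step 0: (((if false then (\x.(\y.6)) else (\z.(\u.3))) (6 + 4)) (\v.true))
step 1: [if@0.0] (((\z.(\u.3)) (6 + 4)) (\v.true))
step 2: [beta@0] ((\u.3) (\v.true))
step 3: [beta@root] 3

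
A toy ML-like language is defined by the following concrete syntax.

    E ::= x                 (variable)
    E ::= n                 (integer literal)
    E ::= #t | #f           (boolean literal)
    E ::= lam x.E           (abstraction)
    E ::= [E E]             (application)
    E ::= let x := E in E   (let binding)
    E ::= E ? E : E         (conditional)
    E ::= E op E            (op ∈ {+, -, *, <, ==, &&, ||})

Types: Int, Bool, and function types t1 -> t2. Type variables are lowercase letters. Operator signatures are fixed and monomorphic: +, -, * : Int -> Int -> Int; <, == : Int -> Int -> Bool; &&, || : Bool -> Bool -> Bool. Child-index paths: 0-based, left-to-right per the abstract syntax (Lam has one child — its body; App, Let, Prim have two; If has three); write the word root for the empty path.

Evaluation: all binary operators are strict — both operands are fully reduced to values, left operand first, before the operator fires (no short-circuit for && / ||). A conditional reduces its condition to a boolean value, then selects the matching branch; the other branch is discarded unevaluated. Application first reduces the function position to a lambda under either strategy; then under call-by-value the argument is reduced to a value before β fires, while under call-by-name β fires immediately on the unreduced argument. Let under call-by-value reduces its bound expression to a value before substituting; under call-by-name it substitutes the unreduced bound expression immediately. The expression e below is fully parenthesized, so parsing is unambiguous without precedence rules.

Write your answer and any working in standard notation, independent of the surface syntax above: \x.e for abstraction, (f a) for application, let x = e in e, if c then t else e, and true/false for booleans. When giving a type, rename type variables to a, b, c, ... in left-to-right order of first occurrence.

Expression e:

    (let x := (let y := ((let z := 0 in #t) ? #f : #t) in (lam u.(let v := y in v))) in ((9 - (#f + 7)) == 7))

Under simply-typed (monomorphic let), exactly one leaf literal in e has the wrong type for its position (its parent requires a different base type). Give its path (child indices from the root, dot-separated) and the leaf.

Working:
let z : Int
  unify Bool ~ Bool
  unify Bool ~ Bool
let y : Bool
y : Bool
let v : Bool
v : Bool
\u._ : a -> Bool
let x : a -> Bool
  unify Int ~ Int
  unify Bool ~ Int
  FAIL: mismatch Bool ~ Int

Answer: 1.0.1.0 : false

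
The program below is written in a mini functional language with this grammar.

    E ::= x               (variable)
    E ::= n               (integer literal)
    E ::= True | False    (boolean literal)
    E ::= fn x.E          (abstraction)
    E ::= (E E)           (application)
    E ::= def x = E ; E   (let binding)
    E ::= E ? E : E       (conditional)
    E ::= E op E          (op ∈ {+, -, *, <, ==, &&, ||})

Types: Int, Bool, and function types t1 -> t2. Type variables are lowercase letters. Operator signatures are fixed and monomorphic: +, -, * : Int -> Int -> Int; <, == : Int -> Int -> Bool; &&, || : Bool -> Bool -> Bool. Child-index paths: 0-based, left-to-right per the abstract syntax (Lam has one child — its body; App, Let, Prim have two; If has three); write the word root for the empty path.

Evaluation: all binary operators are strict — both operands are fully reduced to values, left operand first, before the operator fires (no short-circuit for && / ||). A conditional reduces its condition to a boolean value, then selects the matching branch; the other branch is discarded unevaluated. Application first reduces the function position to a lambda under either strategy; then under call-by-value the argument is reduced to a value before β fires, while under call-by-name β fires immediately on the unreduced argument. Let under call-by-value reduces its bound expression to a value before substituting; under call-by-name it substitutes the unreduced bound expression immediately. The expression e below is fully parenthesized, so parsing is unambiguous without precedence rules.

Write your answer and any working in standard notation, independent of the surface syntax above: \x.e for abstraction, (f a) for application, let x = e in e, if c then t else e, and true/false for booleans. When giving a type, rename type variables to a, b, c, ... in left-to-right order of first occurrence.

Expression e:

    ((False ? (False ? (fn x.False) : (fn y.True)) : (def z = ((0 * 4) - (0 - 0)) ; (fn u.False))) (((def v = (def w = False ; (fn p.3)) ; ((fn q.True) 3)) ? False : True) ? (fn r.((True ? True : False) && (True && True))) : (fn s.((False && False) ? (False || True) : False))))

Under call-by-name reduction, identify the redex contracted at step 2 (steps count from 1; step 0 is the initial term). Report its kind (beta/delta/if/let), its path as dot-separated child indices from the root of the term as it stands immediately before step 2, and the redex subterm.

Trace:
step 0: ((if false then (if false then (\x.false) else (\y.true)) else (let z = ((0 * 4) - (0 - 0)) in (\u.false))) (if (if (let v = (let w = false in (\p.3)) in ((\q.true) 3)) then false else true) then (\r.((if true then true else false) && (true && true))) else (\s.(if (false && false) then (false || true) else false))))
step 1: [if@0] ((let z = ((0 * 4) - (0 - 0)) in (\u.false)) (if (if (let v = (let w = false in (\p.3)) in ((\q.true) 3)) then false else true) then (\r.((if true then true else false) && (true && true))) else (\s.(if (false && false) then (false || true) else false))))
step 2: [let@0] ((\u.false) (if (if (let v = (let w = false in (\p.3)) in ((\q.true) 3)) then false else true) then (\r.((if true then true else false) && (true && true))) else (\s.(if (false && false) then (false || true) else false))))

Answer: let at 0 : (let z = ((0 * 4) - (0 - 0)) in (\u.false))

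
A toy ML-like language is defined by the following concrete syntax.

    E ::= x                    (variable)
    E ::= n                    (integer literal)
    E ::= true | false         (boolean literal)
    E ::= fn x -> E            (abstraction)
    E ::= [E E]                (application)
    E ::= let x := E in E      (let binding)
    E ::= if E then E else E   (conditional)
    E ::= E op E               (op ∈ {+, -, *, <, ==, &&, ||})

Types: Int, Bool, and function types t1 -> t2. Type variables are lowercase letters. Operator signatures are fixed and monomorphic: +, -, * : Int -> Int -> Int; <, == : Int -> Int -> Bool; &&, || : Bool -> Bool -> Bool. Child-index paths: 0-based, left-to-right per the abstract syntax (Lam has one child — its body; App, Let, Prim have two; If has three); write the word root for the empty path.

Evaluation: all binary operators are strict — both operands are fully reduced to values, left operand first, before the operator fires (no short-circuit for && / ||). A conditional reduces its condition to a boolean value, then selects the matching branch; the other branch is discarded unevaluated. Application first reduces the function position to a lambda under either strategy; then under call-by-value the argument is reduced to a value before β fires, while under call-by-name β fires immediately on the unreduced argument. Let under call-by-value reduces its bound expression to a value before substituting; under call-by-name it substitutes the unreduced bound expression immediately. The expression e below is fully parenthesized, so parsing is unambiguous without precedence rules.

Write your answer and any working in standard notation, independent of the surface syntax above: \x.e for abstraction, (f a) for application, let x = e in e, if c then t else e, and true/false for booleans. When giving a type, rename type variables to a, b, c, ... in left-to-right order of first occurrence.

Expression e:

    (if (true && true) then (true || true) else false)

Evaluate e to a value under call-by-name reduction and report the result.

Trace:
step 0: (if (true && true) then (true || true) else false)
step 1: [delta@0] (if true then (true || true) else false)
step 2: [if@root] (true || true)
step 3: [delta@root] true

Answer: true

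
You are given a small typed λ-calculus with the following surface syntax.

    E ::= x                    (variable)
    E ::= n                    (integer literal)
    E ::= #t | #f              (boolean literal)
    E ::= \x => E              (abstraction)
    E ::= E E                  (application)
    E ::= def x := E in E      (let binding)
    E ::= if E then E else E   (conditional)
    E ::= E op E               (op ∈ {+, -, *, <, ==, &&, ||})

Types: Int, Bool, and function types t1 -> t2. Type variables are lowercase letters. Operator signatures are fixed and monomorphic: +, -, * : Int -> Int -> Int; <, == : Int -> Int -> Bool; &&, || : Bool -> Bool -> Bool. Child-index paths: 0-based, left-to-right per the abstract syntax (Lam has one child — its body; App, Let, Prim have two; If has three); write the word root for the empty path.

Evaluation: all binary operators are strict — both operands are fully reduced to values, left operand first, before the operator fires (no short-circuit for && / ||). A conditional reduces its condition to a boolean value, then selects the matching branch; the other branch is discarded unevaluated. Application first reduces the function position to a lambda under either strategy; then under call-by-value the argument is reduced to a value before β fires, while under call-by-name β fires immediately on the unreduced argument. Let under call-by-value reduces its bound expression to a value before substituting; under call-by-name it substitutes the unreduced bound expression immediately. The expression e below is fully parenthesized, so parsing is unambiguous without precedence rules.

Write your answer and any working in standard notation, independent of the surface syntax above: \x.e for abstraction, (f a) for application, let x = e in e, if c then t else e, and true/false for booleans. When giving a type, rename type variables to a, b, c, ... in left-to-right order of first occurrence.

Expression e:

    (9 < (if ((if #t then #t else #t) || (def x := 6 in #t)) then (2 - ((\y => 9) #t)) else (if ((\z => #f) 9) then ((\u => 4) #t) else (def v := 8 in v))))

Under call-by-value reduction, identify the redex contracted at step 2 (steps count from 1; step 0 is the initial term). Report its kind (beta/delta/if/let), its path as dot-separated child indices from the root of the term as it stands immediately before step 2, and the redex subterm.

Trace:
step 0: (9 < (if ((if true then true else true) || (let x = 6 in true)) then (2 - ((\y.9) true)) else (if ((\z.false) 9) then ((\u.4) true) else (let v = 8 in v))))
step 1: [if@1.0.0] (9 < (if (true || (let x = 6 in true)) then (2 - ((\y.9) true)) else (if ((\z.false) 9) then ((\u.4) true) else (let v = 8 in v))))
step 2: [let@1.0.1] (9 < (if (true || true) then (2 - ((\y.9) true)) else (if ((\z.false) 9) then ((\u.4) true) else (let v = 8 in v))))

Answer: let at 1.0.1 : (let x = 6 in true)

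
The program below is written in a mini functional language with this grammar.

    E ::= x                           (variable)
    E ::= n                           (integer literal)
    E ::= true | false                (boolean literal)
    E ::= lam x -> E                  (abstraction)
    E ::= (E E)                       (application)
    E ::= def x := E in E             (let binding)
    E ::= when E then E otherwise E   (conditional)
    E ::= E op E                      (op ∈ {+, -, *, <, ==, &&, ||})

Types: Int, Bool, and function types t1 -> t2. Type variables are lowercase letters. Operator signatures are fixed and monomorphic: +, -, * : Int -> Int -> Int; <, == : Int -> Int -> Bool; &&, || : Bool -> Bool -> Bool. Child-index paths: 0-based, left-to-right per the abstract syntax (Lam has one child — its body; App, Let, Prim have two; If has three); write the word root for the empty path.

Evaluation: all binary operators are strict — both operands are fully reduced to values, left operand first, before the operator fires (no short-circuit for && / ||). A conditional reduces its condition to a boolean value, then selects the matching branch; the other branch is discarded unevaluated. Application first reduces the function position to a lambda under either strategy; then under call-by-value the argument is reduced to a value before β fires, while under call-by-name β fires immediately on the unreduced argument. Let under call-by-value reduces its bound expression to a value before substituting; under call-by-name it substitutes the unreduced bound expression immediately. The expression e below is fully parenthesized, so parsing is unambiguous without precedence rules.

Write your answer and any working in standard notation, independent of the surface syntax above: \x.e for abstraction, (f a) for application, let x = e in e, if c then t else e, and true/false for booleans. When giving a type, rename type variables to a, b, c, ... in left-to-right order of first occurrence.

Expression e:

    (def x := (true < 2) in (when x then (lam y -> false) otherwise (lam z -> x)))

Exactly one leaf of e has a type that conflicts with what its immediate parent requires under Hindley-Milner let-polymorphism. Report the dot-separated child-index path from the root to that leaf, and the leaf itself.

Working:
  unify Bool ~ Int
  FAIL: mismatch Bool ~ Int

Answer: 0.0 : true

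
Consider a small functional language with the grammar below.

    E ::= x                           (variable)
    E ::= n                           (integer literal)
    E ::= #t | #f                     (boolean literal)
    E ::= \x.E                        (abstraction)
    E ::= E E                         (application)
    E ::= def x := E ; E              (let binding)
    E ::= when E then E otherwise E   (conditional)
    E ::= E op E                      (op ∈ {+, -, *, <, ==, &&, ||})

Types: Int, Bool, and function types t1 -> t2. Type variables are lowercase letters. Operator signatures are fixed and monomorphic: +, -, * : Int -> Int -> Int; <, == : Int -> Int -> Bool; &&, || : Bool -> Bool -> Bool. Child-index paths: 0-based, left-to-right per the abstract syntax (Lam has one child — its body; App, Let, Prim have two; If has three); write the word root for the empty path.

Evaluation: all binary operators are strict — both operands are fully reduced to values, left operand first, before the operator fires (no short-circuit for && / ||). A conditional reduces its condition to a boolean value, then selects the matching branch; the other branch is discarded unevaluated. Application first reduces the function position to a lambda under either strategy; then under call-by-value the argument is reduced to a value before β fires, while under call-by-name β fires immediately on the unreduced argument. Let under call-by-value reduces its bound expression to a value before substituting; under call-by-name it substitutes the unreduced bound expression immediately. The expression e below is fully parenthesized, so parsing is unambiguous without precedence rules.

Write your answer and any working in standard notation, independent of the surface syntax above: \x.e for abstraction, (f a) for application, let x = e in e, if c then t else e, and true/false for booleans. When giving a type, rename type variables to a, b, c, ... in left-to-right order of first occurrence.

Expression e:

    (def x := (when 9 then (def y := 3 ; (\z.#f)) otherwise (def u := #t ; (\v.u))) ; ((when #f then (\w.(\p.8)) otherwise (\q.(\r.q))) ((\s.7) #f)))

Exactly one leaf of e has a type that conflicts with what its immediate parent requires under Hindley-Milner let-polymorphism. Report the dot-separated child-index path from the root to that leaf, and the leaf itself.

Answer: 0.0 : 9

Working:
  unify Int ~ Bool
  FAIL: mismatch Int ~ Bool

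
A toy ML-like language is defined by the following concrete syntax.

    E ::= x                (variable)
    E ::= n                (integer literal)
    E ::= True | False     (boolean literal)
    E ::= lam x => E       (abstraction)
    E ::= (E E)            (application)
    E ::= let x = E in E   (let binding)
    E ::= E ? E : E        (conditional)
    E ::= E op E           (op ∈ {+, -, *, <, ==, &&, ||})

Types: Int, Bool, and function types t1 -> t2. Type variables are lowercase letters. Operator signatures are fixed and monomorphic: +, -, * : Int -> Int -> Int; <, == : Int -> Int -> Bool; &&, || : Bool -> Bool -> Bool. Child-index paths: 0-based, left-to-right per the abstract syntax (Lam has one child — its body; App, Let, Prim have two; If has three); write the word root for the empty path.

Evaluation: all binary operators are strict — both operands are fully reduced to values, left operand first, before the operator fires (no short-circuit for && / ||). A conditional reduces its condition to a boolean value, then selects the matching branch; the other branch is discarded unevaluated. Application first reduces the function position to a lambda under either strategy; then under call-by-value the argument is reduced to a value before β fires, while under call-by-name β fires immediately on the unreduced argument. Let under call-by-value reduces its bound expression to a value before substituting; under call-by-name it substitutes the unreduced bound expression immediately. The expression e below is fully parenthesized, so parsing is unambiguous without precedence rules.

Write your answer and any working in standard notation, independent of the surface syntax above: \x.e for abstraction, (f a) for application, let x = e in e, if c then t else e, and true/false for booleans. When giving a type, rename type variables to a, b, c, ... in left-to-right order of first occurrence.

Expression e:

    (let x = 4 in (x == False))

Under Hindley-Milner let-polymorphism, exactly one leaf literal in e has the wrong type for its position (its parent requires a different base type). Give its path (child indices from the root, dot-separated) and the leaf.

Answer: 1.1 : false

Derivation:
let x : Int
x : Int
  unify Int ~ Int
  unify Bool ~ Int
  FAIL: mismatch Bool ~ Int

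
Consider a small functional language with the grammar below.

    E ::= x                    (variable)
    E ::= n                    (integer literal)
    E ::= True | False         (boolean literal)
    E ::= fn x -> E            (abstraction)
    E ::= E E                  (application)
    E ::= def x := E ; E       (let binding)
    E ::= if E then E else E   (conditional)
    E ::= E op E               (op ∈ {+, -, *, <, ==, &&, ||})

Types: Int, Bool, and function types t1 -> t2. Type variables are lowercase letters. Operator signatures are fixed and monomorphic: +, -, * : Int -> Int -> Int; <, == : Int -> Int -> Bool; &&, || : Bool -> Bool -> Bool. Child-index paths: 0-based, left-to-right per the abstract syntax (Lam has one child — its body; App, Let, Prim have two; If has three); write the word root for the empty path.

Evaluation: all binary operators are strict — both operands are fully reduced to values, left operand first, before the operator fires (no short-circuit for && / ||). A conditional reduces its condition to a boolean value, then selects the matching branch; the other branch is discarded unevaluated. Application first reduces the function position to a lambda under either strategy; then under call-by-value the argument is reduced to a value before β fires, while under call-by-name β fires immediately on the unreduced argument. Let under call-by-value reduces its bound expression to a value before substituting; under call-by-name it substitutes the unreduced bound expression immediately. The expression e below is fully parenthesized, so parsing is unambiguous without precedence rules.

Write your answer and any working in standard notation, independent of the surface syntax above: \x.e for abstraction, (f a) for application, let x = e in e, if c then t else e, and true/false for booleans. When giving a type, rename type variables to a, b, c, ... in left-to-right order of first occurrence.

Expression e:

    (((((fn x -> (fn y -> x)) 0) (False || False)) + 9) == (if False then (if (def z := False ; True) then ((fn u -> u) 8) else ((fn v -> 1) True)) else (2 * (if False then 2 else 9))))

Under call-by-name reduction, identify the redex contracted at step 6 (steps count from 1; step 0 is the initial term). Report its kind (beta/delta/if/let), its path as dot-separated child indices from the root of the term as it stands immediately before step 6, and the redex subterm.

Trace:
step 0: (((((\x.(\y.x)) 0) (false || false)) + 9) == (if false then (if (let z = false in true) then ((\u.u) 8) else ((\v.1) true)) else (2 * (if false then 2 else 9))))
step 1: [beta@0.0.0] ((((\y.0) (false || false)) + 9) == (if false then (if (let z = false in true) then ((\u.u) 8) else ((\v.1) true)) else (2 * (if false then 2 else 9))))
step 2: [beta@0.0] ((0 + 9) == (if false then (if (let z = false in true) then ((\u.u) 8) else ((\v.1) true)) else (2 * (if false then 2 else 9))))
step 3: [delta@0] (9 == (if false then (if (let z = false in true) then ((\u.u) 8) else ((\v.1) true)) else (2 * (if false then 2 else 9))))
step 4: [if@1] (9 == (2 * (if false then 2 else 9)))
step 5: [if@1.1] (9 == (2 * 9))
step 6: [delta@1] (9 == 18)

Answer: delta at 1 : (2 * 9)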